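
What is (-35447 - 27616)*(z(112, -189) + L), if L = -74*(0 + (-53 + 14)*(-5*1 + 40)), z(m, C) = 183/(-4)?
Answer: -25468433991/4 ≈ -6.3671e+9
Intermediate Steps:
z(m, C) = -183/4 (z(m, C) = 183*(-¼) = -183/4)
L = 101010 (L = -74*(0 - 39*(-5 + 40)) = -74*(0 - 39*35) = -74*(0 - 1365) = -74*(-1365) = 101010)
(-35447 - 27616)*(z(112, -189) + L) = (-35447 - 27616)*(-183/4 + 101010) = -63063*403857/4 = -25468433991/4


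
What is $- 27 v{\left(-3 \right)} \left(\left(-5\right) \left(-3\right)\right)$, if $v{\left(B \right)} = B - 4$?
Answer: $2835$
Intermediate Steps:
$v{\left(B \right)} = -4 + B$
$- 27 v{\left(-3 \right)} \left(\left(-5\right) \left(-3\right)\right) = - 27 \left(-4 - 3\right) \left(\left(-5\right) \left(-3\right)\right) = \left(-27\right) \left(-7\right) 15 = 189 \cdot 15 = 2835$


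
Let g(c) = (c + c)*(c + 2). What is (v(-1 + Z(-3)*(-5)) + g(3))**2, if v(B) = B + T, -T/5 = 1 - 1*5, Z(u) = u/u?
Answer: 1936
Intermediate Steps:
g(c) = 2*c*(2 + c) (g(c) = (2*c)*(2 + c) = 2*c*(2 + c))
Z(u) = 1
T = 20 (T = -5*(1 - 1*5) = -5*(1 - 5) = -5*(-4) = 20)
v(B) = 20 + B (v(B) = B + 20 = 20 + B)
(v(-1 + Z(-3)*(-5)) + g(3))**2 = ((20 + (-1 + 1*(-5))) + 2*3*(2 + 3))**2 = ((20 + (-1 - 5)) + 2*3*5)**2 = ((20 - 6) + 30)**2 = (14 + 30)**2 = 44**2 = 1936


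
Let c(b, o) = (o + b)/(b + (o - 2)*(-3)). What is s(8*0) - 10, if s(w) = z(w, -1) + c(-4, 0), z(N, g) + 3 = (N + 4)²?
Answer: 1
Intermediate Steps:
z(N, g) = -3 + (4 + N)² (z(N, g) = -3 + (N + 4)² = -3 + (4 + N)²)
c(b, o) = (b + o)/(6 + b - 3*o) (c(b, o) = (b + o)/(b + (-2 + o)*(-3)) = (b + o)/(b + (6 - 3*o)) = (b + o)/(6 + b - 3*o))
s(w) = -5 + (4 + w)² (s(w) = (-3 + (4 + w)²) + (-4 + 0)/(6 - 4 - 3*0) = (-3 + (4 + w)²) - 4/(6 - 4 + 0) = (-3 + (4 + w)²) - 4/2 = (-3 + (4 + w)²) + (½)*(-4) = (-3 + (4 + w)²) - 2 = -5 + (4 + w)²)
s(8*0) - 10 = (-5 + (4 + 8*0)²) - 10 = (-5 + (4 + 0)²) - 10 = (-5 + 4²) - 10 = (-5 + 16) - 10 = 11 - 10 = 1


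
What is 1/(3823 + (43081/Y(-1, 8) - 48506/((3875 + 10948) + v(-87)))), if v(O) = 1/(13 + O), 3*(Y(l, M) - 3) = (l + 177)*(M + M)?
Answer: 3098745325/11978129974118 ≈ 0.00025870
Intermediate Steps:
Y(l, M) = 3 + 2*M*(177 + l)/3 (Y(l, M) = 3 + ((l + 177)*(M + M))/3 = 3 + ((177 + l)*(2*M))/3 = 3 + (2*M*(177 + l))/3 = 3 + 2*M*(177 + l)/3)
1/(3823 + (43081/Y(-1, 8) - 48506/((3875 + 10948) + v(-87)))) = 1/(3823 + (43081/(3 + 118*8 + (2/3)*8*(-1)) - 48506/((3875 + 10948) + 1/(13 - 87)))) = 1/(3823 + (43081/(3 + 944 - 16/3) - 48506/(14823 + 1/(-74)))) = 1/(3823 + (43081/(2825/3) - 48506/(14823 - 1/74))) = 1/(3823 + (43081*(3/2825) - 48506/1096901/74)) = 1/(3823 + (129243/2825 - 48506*74/1096901)) = 1/(3823 + (129243/2825 - 3589444/1096901)) = 1/(3823 + 131626596643/3098745325) = 1/(11978129974118/3098745325) = 3098745325/11978129974118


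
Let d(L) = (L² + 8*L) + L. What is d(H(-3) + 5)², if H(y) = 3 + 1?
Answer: 26244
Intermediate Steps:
H(y) = 4
d(L) = L² + 9*L
d(H(-3) + 5)² = ((4 + 5)*(9 + (4 + 5)))² = (9*(9 + 9))² = (9*18)² = 162² = 26244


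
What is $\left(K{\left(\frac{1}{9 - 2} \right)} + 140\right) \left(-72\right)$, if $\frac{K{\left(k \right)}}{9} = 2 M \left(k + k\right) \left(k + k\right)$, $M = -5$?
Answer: $- \frac{468000}{49} \approx -9551.0$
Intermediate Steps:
$K{\left(k \right)} = - 360 k^{2}$ ($K{\left(k \right)} = 9 \cdot 2 \left(-5\right) \left(k + k\right) \left(k + k\right) = 9 \left(- 10 \cdot 2 k 2 k\right) = 9 \left(- 10 \cdot 4 k^{2}\right) = 9 \left(- 40 k^{2}\right) = - 360 k^{2}$)
$\left(K{\left(\frac{1}{9 - 2} \right)} + 140\right) \left(-72\right) = \left(- 360 \left(\frac{1}{9 - 2}\right)^{2} + 140\right) \left(-72\right) = \left(- 360 \left(\frac{1}{7}\right)^{2} + 140\right) \left(-72\right) = \left(- \frac{360}{49} + 140\right) \left(-72\right) = \frac{6500}{49} \left(-72\right) = - \frac{468000}{49}$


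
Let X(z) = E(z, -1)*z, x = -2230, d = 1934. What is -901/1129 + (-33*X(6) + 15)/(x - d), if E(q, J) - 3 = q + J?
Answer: -660121/1567052 ≈ -0.42125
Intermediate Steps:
E(q, J) = 3 + J + q (E(q, J) = 3 + (q + J) = 3 + (J + q) = 3 + J + q)
X(z) = z*(2 + z) (X(z) = (3 - 1 + z)*z = (2 + z)*z = z*(2 + z))
-901/1129 + (-33*X(6) + 15)/(x - d) = -901/1129 + (-198*(2 + 6) + 15)/(-2230 - 1*1934) = -901*1/1129 + (-198*8 + 15)/(-2230 - 1934) = -901/1129 + (-33*48 + 15)/(-4164) = -901/1129 + (-1584 + 15)*(-1/4164) = -901/1129 - 1569*(-1/4164) = -901/1129 + 523/1388 = -660121/1567052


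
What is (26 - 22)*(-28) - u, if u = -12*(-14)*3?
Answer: -616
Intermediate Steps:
u = 504 (u = 168*3 = 504)
(26 - 22)*(-28) - u = (26 - 22)*(-28) - 1*504 = 4*(-28) - 504 = -112 - 504 = -616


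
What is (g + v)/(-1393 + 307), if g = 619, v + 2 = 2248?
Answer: -955/362 ≈ -2.6381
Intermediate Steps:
v = 2246 (v = -2 + 2248 = 2246)
(g + v)/(-1393 + 307) = (619 + 2246)/(-1393 + 307) = 2865/(-1086) = 2865*(-1/1086) = -955/362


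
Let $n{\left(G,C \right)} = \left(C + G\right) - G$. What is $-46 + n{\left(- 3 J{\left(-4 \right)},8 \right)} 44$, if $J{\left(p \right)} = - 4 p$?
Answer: $306$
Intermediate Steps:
$n{\left(G,C \right)} = C$
$-46 + n{\left(- 3 J{\left(-4 \right)},8 \right)} 44 = -46 + 8 \cdot 44 = -46 + 352 = 306$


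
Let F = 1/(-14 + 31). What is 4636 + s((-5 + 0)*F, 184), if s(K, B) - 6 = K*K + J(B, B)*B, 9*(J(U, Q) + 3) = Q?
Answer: 20422699/2601 ≈ 7851.9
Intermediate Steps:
J(U, Q) = -3 + Q/9
F = 1/17 ≈ 0.058824
s(K, B) = 6 + K**2 + B*(-3 + B/9) (s(K, B) = 6 + (K*K + (-3 + B/9)*B) = 6 + (K**2 + B*(-3 + B/9)) = 6 + K**2 + B*(-3 + B/9))
4636 + s((-5 + 0)*F, 184) = 4636 + (6 + ((-5 + 0)*(1/17))**2 + (1/9)*184*(-27 + 184)) = 4636 + (6 + (-5*1/17)**2 + (1/9)*184*157) = 4636 + (6 + (-5/17)**2 + 28888/9) = 4636 + (6 + 25/289 + 28888/9) = 4636 + 8364463/2601 = 20422699/2601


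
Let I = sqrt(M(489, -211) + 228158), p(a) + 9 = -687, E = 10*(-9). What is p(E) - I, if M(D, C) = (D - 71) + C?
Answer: -696 - sqrt(228365) ≈ -1173.9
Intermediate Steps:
M(D, C) = -71 + C + D (M(D, C) = (-71 + D) + C = -71 + C + D)
E = -90
p(a) = -696 (p(a) = -9 - 687 = -696)
I = sqrt(228365) (I = sqrt((-71 - 211 + 489) + 228158) = sqrt(207 + 228158) = sqrt(228365) ≈ 477.88)
p(E) - I = -696 - sqrt(228365)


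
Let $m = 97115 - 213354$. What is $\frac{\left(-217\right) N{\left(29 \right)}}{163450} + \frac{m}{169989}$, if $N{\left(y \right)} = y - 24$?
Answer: $- \frac{548105789}{793848630} \approx -0.69044$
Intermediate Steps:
$m = -116239$ ($m = 97115 - 213354 = -116239$)
$N{\left(y \right)} = -24 + y$
$\frac{\left(-217\right) N{\left(29 \right)}}{163450} + \frac{m}{169989} = \frac{\left(-217\right) \left(-24 + 29\right)}{163450} - \frac{116239}{169989} = \left(-217\right) 5 \cdot \frac{1}{163450} - \frac{116239}{169989} = \left(-1085\right) \frac{1}{163450} - \frac{116239}{169989} = - \frac{31}{4670} - \frac{116239}{169989} = - \frac{548105789}{793848630}$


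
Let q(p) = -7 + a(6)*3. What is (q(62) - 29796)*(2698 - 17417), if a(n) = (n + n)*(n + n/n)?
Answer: 434961169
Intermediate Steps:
a(n) = 2*n*(1 + n) (a(n) = (2*n)*(n + 1) = (2*n)*(1 + n) = 2*n*(1 + n))
q(p) = 245 (q(p) = -7 + (2*6*(1 + 6))*3 = -7 + (2*6*7)*3 = -7 + 84*3 = -7 + 252 = 245)
(q(62) - 29796)*(2698 - 17417) = (245 - 29796)*(2698 - 17417) = -29551*(-14719) = 434961169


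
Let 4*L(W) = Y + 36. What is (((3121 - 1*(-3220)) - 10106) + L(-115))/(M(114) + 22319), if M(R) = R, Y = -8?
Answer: -3758/22433 ≈ -0.16752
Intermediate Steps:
L(W) = 7 (L(W) = (-8 + 36)/4 = (1/4)*28 = 7)
(((3121 - 1*(-3220)) - 10106) + L(-115))/(M(114) + 22319) = (((3121 - 1*(-3220)) - 10106) + 7)/(114 + 22319) = (((3121 + 3220) - 10106) + 7)/22433 = ((6341 - 10106) + 7)*(1/22433) = (-3765 + 7)*(1/22433) = -3758*1/22433 = -3758/22433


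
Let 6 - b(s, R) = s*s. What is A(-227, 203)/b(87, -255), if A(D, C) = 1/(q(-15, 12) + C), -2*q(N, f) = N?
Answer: -2/3184023 ≈ -6.2814e-7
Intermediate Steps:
q(N, f) = -N/2
b(s, R) = 6 - s² (b(s, R) = 6 - s*s = 6 - s²)
A(D, C) = 1/(15/2 + C) (A(D, C) = 1/(-½*(-15) + C) = 1/(15/2 + C))
A(-227, 203)/b(87, -255) = (2/(15 + 2*203))/(6 - 1*87²) = (2/(15 + 406))/(6 - 1*7569) = (2/421)/(6 - 7569) = (2*(1/421))/(-7563) = (2/421)*(-1/7563) = -2/3184023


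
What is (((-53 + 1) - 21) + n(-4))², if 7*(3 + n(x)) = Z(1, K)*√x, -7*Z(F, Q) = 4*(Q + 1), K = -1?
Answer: 5776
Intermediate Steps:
Z(F, Q) = -4/7 - 4*Q/7 (Z(F, Q) = -4*(Q + 1)/7 = -4*(1 + Q)/7 = -(4 + 4*Q)/7 = -4/7 - 4*Q/7)
n(x) = -3 (n(x) = -3 + ((-4/7 - 4/7*(-1))*√x)/7 = -3 + ((-4/7 + 4/7)*√x)/7 = -3 + (0*√x)/7 = -3 + (⅐)*0 = -3 + 0 = -3)
(((-53 + 1) - 21) + n(-4))² = (((-53 + 1) - 21) - 3)² = ((-52 - 21) - 3)² = (-73 - 3)² = (-76)² = 5776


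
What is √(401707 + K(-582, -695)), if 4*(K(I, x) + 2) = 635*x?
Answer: √1165495/2 ≈ 539.79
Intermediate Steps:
K(I, x) = -2 + 635*x/4 (K(I, x) = -2 + (635*x)/4 = -2 + 635*x/4)
√(401707 + K(-582, -695)) = √(401707 + (-2 + (635/4)*(-695))) = √(401707 + (-2 - 441325/4)) = √(401707 - 441333/4) = √(1165495/4) = √1165495/2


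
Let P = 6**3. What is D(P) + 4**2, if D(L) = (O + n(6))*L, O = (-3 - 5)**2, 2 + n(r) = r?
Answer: 14704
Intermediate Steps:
n(r) = -2 + r
O = 64 (O = (-8)**2 = 64)
P = 216
D(L) = 68*L (D(L) = (64 + (-2 + 6))*L = (64 + 4)*L = 68*L)
D(P) + 4**2 = 68*216 + 4**2 = 14688 + 16 = 14704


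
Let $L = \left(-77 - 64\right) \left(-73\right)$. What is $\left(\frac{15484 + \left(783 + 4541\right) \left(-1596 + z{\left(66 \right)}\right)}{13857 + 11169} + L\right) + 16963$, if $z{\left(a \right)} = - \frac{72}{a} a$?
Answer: $\frac{336621854}{12513} \approx 26902.0$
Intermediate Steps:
$z{\left(a \right)} = -72$
$L = 10293$ ($L = \left(-141\right) \left(-73\right) = 10293$)
$\left(\frac{15484 + \left(783 + 4541\right) \left(-1596 + z{\left(66 \right)}\right)}{13857 + 11169} + L\right) + 16963 = \left(\frac{15484 + \left(783 + 4541\right) \left(-1596 - 72\right)}{13857 + 11169} + 10293\right) + 16963 = \left(\frac{15484 + 5324 \left(-1668\right)}{25026} + 10293\right) + 16963 = \left(\left(15484 - 8880432\right) \frac{1}{25026} + 10293\right) + 16963 = \left(\left(-8864948\right) \frac{1}{25026} + 10293\right) + 16963 = \left(- \frac{4432474}{12513} + 10293\right) + 16963 = \frac{124363835}{12513} + 16963 = \frac{336621854}{12513}$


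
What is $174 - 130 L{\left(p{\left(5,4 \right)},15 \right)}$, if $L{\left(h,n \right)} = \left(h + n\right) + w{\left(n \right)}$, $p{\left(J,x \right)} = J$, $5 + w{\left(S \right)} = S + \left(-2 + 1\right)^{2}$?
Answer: $-3856$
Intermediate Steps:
$w{\left(S \right)} = -4 + S$ ($w{\left(S \right)} = -5 + \left(S + \left(-2 + 1\right)^{2}\right) = -5 + \left(S + \left(-1\right)^{2}\right) = -5 + \left(S + 1\right) = -5 + \left(1 + S\right) = -4 + S$)
$L{\left(h,n \right)} = -4 + h + 2 n$ ($L{\left(h,n \right)} = \left(h + n\right) + \left(-4 + n\right) = -4 + h + 2 n$)
$174 - 130 L{\left(p{\left(5,4 \right)},15 \right)} = 174 - 130 \left(-4 + 5 + 2 \cdot 15\right) = 174 - 130 \left(-4 + 5 + 30\right) = 174 - 4030 = -3856$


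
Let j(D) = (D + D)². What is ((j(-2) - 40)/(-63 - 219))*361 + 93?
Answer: 5815/47 ≈ 123.72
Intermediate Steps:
j(D) = 4*D² (j(D) = (2*D)² = 4*D²)
((j(-2) - 40)/(-63 - 219))*361 + 93 = ((4*(-2)² - 40)/(-63 - 219))*361 + 93 = ((4*4 - 40)/(-282))*361 + 93 = ((16 - 40)*(-1/282))*361 + 93 = -24*(-1/282)*361 + 93 = (4/47)*361 + 93 = 1444/47 + 93 = 5815/47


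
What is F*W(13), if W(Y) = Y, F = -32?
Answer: -416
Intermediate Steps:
F*W(13) = -32*13 = -416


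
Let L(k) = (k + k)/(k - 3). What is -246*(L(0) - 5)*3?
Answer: 3690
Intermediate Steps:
L(k) = 2*k/(-3 + k) (L(k) = (2*k)/(-3 + k) = 2*k/(-3 + k))
-246*(L(0) - 5)*3 = -246*(2*0/(-3 + 0) - 5)*3 = -246*(2*0/(-3) - 5)*3 = -246*(2*0*(-⅓) - 5)*3 = -246*(0 - 5)*3 = -(-1230)*3 = -246*(-15) = 3690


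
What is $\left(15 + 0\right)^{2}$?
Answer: $225$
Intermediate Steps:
$\left(15 + 0\right)^{2} = 15^{2} = 225$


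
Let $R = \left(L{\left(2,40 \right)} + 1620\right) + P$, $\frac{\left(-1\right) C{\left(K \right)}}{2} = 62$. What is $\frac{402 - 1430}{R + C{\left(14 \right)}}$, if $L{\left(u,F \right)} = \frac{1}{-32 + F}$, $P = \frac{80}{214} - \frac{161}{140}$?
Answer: $- \frac{4399840}{6400093} \approx -0.68746$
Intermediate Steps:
$P = - \frac{1661}{2140}$ ($P = 80 \cdot \frac{1}{214} - \frac{23}{20} = \frac{40}{107} - \frac{23}{20} = - \frac{1661}{2140} \approx -0.77617$)
$C{\left(K \right)} = -124$ ($C{\left(K \right)} = \left(-2\right) 62 = -124$)
$R = \frac{6930813}{4280}$ ($R = \left(\frac{1}{-32 + 40} + 1620\right) - \frac{1661}{2140} = \left(\frac{1}{8} + 1620\right) - \frac{1661}{2140} = \frac{12961}{8} - \frac{1661}{2140} = \frac{6930813}{4280} \approx 1619.3$)
$\frac{402 - 1430}{R + C{\left(14 \right)}} = \frac{402 - 1430}{\frac{6930813}{4280} - 124} = - \frac{1028}{\frac{6400093}{4280}} = \left(-1028\right) \frac{4280}{6400093} = - \frac{4399840}{6400093}$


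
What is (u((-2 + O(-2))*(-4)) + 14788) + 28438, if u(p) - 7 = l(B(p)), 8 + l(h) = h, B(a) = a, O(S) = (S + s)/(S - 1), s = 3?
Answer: 129703/3 ≈ 43234.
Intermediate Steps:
O(S) = (3 + S)/(-1 + S) (O(S) = (S + 3)/(S - 1) = (3 + S)/(-1 + S))
l(h) = -8 + h
u(p) = -1 + p (u(p) = 7 + (-8 + p) = -1 + p)
(u((-2 + O(-2))*(-4)) + 14788) + 28438 = ((-1 + (-2 + (3 - 2)/(-1 - 2))*(-4)) + 14788) + 28438 = ((-1 + (-2 + 1/(-3))*(-4)) + 14788) + 28438 = ((-1 + (-2 - ⅓*1)*(-4)) + 14788) + 28438 = ((-1 + (-2 - ⅓)*(-4)) + 14788) + 28438 = ((-1 - 7/3*(-4)) + 14788) + 28438 = ((-1 + 28/3) + 14788) + 28438 = (25/3 + 14788) + 28438 = 44389/3 + 28438 = 129703/3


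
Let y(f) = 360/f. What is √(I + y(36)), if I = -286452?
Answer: I*√286442 ≈ 535.2*I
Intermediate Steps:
√(I + y(36)) = √(-286452 + 360/36) = √(-286452 + 360*(1/36)) = √(-286452 + 10) = √(-286442) = I*√286442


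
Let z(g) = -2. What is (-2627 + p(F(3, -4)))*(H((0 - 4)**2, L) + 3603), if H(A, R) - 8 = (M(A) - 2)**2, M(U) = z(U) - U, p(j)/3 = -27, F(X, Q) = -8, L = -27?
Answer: -10861788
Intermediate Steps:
p(j) = -81 (p(j) = 3*(-27) = -81)
M(U) = -2 - U
H(A, R) = 8 + (-4 - A)**2 (H(A, R) = 8 + ((-2 - A) - 2)**2 = 8 + (-4 - A)**2)
(-2627 + p(F(3, -4)))*(H((0 - 4)**2, L) + 3603) = (-2627 - 81)*((8 + (4 + (0 - 4)**2)**2) + 3603) = -2708*((8 + (4 + (-4)**2)**2) + 3603) = -2708*((8 + (4 + 16)**2) + 3603) = -2708*((8 + 20**2) + 3603) = -2708*((8 + 400) + 3603) = -2708*(408 + 3603) = -2708*4011 = -10861788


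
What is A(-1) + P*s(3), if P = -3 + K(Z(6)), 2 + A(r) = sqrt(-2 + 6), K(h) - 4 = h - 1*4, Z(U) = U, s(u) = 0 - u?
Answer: -9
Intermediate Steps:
s(u) = -u
K(h) = h (K(h) = 4 + (h - 1*4) = 4 + (h - 4) = 4 + (-4 + h) = h)
A(r) = 0 (A(r) = -2 + sqrt(-2 + 6) = -2 + sqrt(4) = -2 + 2 = 0)
P = 3 (P = -3 + 6 = 3)
A(-1) + P*s(3) = 0 + 3*(-1*3) = 0 + 3*(-3) = 0 - 9 = -9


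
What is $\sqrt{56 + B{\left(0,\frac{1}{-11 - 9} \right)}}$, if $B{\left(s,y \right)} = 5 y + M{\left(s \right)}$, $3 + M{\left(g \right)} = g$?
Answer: $\frac{\sqrt{211}}{2} \approx 7.2629$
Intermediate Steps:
$M{\left(g \right)} = -3 + g$
$B{\left(s,y \right)} = -3 + s + 5 y$ ($B{\left(s,y \right)} = 5 y + \left(-3 + s\right) = -3 + s + 5 y$)
$\sqrt{56 + B{\left(0,\frac{1}{-11 - 9} \right)}} = \sqrt{56 + \left(-3 + 0 + \frac{5}{-11 - 9}\right)} = \sqrt{56 + \left(-3 + 0 + \frac{5}{-20}\right)} = \sqrt{56 + \left(-3 + 0 + 5 \left(- \frac{1}{20}\right)\right)} = \sqrt{56 - \frac{13}{4}} = \sqrt{\frac{211}{4}} = \frac{\sqrt{211}}{2}$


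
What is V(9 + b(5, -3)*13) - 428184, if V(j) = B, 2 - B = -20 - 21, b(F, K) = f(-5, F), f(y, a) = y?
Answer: -428141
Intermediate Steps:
b(F, K) = -5
B = 43 (B = 2 - (-20 - 21) = 2 - 1*(-41) = 2 + 41 = 43)
V(j) = 43
V(9 + b(5, -3)*13) - 428184 = 43 - 428184 = -428141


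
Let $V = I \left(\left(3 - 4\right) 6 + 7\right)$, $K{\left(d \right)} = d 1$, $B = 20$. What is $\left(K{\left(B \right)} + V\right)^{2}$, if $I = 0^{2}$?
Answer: $400$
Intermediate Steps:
$I = 0$
$K{\left(d \right)} = d$
$V = 0$ ($V = 0 \left(\left(3 - 4\right) 6 + 7\right) = 0 \left(\left(-1\right) 6 + 7\right) = 0 \left(-6 + 7\right) = 0 \cdot 1 = 0$)
$\left(K{\left(B \right)} + V\right)^{2} = \left(20 + 0\right)^{2} = 20^{2} = 400$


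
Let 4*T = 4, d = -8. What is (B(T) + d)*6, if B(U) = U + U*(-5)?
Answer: -72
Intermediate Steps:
T = 1 (T = (¼)*4 = 1)
B(U) = -4*U (B(U) = U - 5*U = -4*U)
(B(T) + d)*6 = (-4*1 - 8)*6 = (-4 - 8)*6 = -12*6 = -72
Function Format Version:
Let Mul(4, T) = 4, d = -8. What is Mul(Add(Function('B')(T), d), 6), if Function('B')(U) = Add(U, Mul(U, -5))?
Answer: -72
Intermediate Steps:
T = 1 (T = Mul(Rational(1, 4), 4) = 1)
Function('B')(U) = Mul(-4, U) (Function('B')(U) = Add(U, Mul(-5, U)) = Mul(-4, U))
Mul(Add(Function('B')(T), d), 6) = Mul(Add(Mul(-4, 1), -8), 6) = Mul(Add(-4, -8), 6) = Mul(-12, 6) = -72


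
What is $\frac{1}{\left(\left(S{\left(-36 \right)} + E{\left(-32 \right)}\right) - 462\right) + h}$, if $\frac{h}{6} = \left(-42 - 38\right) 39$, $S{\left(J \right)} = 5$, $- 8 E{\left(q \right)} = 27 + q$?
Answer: $- \frac{8}{153411} \approx -5.2147 \cdot 10^{-5}$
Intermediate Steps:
$E{\left(q \right)} = - \frac{27}{8} - \frac{q}{8}$ ($E{\left(q \right)} = - \frac{27 + q}{8} = - \frac{27}{8} - \frac{q}{8}$)
$h = -18720$ ($h = 6 \left(-42 - 38\right) 39 = 6 \left(\left(-80\right) 39\right) = 6 \left(-3120\right) = -18720$)
$\frac{1}{\left(\left(S{\left(-36 \right)} + E{\left(-32 \right)}\right) - 462\right) + h} = \frac{1}{\left(\left(5 - - \frac{5}{8}\right) - 462\right) - 18720} = \frac{1}{\left(\left(5 + \left(- \frac{27}{8} + 4\right)\right) - 462\right) - 18720} = \frac{1}{\left(\left(5 + \frac{5}{8}\right) - 462\right) - 18720} = \frac{1}{\left(\frac{45}{8} - 462\right) - 18720} = \frac{1}{- \frac{3651}{8} - 18720} = \frac{1}{- \frac{153411}{8}} = - \frac{8}{153411}$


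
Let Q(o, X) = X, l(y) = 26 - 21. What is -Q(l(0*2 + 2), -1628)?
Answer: 1628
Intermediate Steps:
l(y) = 5
-Q(l(0*2 + 2), -1628) = -1*(-1628) = 1628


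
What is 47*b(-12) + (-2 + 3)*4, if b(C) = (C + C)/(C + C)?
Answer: 51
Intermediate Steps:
b(C) = 1 (b(C) = (2*C)/((2*C)) = (2*C)*(1/(2*C)) = 1)
47*b(-12) + (-2 + 3)*4 = 47*1 + (-2 + 3)*4 = 47 + 1*4 = 47 + 4 = 51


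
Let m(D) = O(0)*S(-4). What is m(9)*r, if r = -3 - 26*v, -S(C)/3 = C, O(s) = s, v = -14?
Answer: 0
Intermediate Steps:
S(C) = -3*C
r = 361 (r = -3 - 26*(-14) = -3 + 364 = 361)
m(D) = 0 (m(D) = 0*(-3*(-4)) = 0*12 = 0)
m(9)*r = 0*361 = 0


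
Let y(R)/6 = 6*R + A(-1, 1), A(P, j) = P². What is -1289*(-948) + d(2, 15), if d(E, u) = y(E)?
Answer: 1222050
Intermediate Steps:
y(R) = 6 + 36*R (y(R) = 6*(6*R + (-1)²) = 6*(6*R + 1) = 6*(1 + 6*R) = 6 + 36*R)
d(E, u) = 6 + 36*E
-1289*(-948) + d(2, 15) = -1289*(-948) + (6 + 36*2) = 1221972 + (6 + 72) = 1221972 + 78 = 1222050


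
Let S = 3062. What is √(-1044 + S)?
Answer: √2018 ≈ 44.922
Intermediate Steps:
√(-1044 + S) = √(-1044 + 3062) = √2018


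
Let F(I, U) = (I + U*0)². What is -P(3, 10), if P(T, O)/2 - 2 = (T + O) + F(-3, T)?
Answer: -48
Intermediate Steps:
F(I, U) = I² (F(I, U) = (I + 0)² = I²)
P(T, O) = 22 + 2*O + 2*T (P(T, O) = 4 + 2*((T + O) + (-3)²) = 4 + 2*((O + T) + 9) = 4 + 2*(9 + O + T) = 4 + (18 + 2*O + 2*T) = 22 + 2*O + 2*T)
-P(3, 10) = -(22 + 2*10 + 2*3) = -(22 + 20 + 6) = -1*48 = -48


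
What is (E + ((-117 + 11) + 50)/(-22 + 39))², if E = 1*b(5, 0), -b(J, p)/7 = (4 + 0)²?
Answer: 3841600/289 ≈ 13293.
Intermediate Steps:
b(J, p) = -112 (b(J, p) = -7*(4 + 0)² = -7*4² = -7*16 = -112)
E = -112 (E = 1*(-112) = -112)
(E + ((-117 + 11) + 50)/(-22 + 39))² = (-112 + ((-117 + 11) + 50)/(-22 + 39))² = (-112 + (-106 + 50)/17)² = (-112 - 56*1/17)² = (-112 - 56/17)² = (-1960/17)² = 3841600/289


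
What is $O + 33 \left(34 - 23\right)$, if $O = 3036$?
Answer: $3399$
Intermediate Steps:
$O + 33 \left(34 - 23\right) = 3036 + 33 \left(34 - 23\right) = 3036 + 33 \cdot 11 = 3036 + 363 = 3399$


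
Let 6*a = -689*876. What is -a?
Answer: 100594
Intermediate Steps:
a = -100594 (a = (-689*876)/6 = (⅙)*(-603564) = -100594)
-a = -1*(-100594) = 100594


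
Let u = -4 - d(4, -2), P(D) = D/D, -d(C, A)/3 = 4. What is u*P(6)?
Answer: 8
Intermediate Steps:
d(C, A) = -12 (d(C, A) = -3*4 = -12)
P(D) = 1
u = 8 (u = -4 - 1*(-12) = -4 + 12 = 8)
u*P(6) = 8*1 = 8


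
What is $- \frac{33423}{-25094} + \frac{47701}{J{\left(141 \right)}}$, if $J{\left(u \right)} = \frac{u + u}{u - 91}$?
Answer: $\frac{29929934993}{3538254} \approx 8459.0$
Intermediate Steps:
$J{\left(u \right)} = \frac{2 u}{-91 + u}$
$- \frac{33423}{-25094} + \frac{47701}{J{\left(141 \right)}} = - \frac{33423}{-25094} + \frac{47701}{2 \cdot 141 \frac{1}{-91 + 141}} = \left(-33423\right) \left(- \frac{1}{25094}\right) + \frac{47701}{2 \cdot 141 \cdot \frac{1}{50}} = \frac{33423}{25094} + \frac{47701}{2 \cdot 141 \cdot \frac{1}{50}} = \frac{33423}{25094} + \frac{47701}{\frac{141}{25}} = \frac{33423}{25094} + 47701 \cdot \frac{25}{141} = \frac{33423}{25094} + \frac{1192525}{141} = \frac{29929934993}{3538254}$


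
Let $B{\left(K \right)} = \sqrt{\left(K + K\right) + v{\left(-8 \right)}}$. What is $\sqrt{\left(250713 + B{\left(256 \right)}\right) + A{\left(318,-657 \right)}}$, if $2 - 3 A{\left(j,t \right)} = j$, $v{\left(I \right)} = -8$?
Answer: $\frac{\sqrt{2255469 + 54 \sqrt{14}}}{3} \approx 500.63$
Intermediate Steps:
$B{\left(K \right)} = \sqrt{-8 + 2 K}$ ($B{\left(K \right)} = \sqrt{\left(K + K\right) - 8} = \sqrt{2 K - 8} = \sqrt{-8 + 2 K}$)
$A{\left(j,t \right)} = \frac{2}{3} - \frac{j}{3}$
$\sqrt{\left(250713 + B{\left(256 \right)}\right) + A{\left(318,-657 \right)}} = \sqrt{\left(250713 + \sqrt{-8 + 2 \cdot 256}\right) + \left(\frac{2}{3} - 106\right)} = \sqrt{\left(250713 + \sqrt{-8 + 512}\right) + \left(\frac{2}{3} - 106\right)} = \sqrt{\left(250713 + \sqrt{504}\right) - \frac{316}{3}} = \sqrt{\left(250713 + 6 \sqrt{14}\right) - \frac{316}{3}} = \sqrt{\frac{751823}{3} + 6 \sqrt{14}}$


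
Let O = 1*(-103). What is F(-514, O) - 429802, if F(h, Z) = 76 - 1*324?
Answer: -430050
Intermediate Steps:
O = -103
F(h, Z) = -248 (F(h, Z) = 76 - 324 = -248)
F(-514, O) - 429802 = -248 - 429802 = -430050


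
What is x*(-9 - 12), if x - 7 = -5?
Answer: -42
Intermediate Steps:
x = 2 (x = 7 - 5 = 2)
x*(-9 - 12) = 2*(-9 - 12) = 2*(-21) = -42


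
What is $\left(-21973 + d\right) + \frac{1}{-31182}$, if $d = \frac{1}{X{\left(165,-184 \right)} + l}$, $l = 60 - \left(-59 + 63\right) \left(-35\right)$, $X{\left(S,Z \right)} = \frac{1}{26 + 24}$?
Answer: $- \frac{6852304472987}{311851182} \approx -21973.0$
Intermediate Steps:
$X{\left(S,Z \right)} = \frac{1}{50}$
$l = 200$ ($l = 60 - 4 \left(-35\right) = 60 - -140 = 60 + 140 = 200$)
$d = \frac{50}{10001}$ ($d = \frac{1}{\frac{1}{50} + 200} = \frac{1}{\frac{10001}{50}} = \frac{50}{10001} \approx 0.0049995$)
$\left(-21973 + d\right) + \frac{1}{-31182} = \left(-21973 + \frac{50}{10001}\right) + \frac{1}{-31182} = - \frac{219751923}{10001} - \frac{1}{31182} = - \frac{6852304472987}{311851182}$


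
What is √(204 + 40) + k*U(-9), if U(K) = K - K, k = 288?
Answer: 2*√61 ≈ 15.620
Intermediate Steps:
U(K) = 0
√(204 + 40) + k*U(-9) = √(204 + 40) + 288*0 = √244 + 0 = 2*√61 + 0 = 2*√61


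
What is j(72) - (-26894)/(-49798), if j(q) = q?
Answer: 254183/3557 ≈ 71.460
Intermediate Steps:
j(72) - (-26894)/(-49798) = 72 - (-26894)/(-49798) = 72 - (-26894)*(-1)/49798 = 72 - 1*1921/3557 = 72 - 1921/3557 = 254183/3557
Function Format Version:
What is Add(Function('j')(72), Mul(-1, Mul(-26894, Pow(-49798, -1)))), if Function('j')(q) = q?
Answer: Rational(254183, 3557) ≈ 71.460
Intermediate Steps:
Add(Function('j')(72), Mul(-1, Mul(-26894, Pow(-49798, -1)))) = Add(72, Mul(-1, Mul(-26894, Pow(-49798, -1)))) = Add(72, Mul(-1, Mul(-26894, Rational(-1, 49798)))) = Add(72, Mul(-1, Rational(1921, 3557))) = Add(72, Rational(-1921, 3557)) = Rational(254183, 3557)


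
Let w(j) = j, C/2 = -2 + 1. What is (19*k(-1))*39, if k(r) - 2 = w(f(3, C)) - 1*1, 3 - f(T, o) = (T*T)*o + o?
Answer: 17784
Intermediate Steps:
C = -2 (C = 2*(-2 + 1) = 2*(-1) = -2)
f(T, o) = 3 - o - o*T**2 (f(T, o) = 3 - ((T*T)*o + o) = 3 - (T**2*o + o) = 3 - (o*T**2 + o) = 3 - (o + o*T**2) = 3 + (-o - o*T**2) = 3 - o - o*T**2)
k(r) = 24 (k(r) = 2 + ((3 - 1*(-2) - 1*(-2)*3**2) - 1*1) = 2 + ((3 + 2 - 1*(-2)*9) - 1) = 2 + ((3 + 2 + 18) - 1) = 2 + (23 - 1) = 2 + 22 = 24)
(19*k(-1))*39 = (19*24)*39 = 456*39 = 17784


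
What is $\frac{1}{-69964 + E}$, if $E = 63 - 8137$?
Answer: $- \frac{1}{78038} \approx -1.2814 \cdot 10^{-5}$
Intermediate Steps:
$E = -8074$ ($E = 63 - 8137 = -8074$)
$\frac{1}{-69964 + E} = \frac{1}{-69964 - 8074} = \frac{1}{-78038} = - \frac{1}{78038}$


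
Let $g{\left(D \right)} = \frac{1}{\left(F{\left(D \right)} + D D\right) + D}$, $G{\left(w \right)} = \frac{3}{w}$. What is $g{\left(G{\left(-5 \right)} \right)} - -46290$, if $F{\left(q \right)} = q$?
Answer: $\frac{972065}{21} \approx 46289.0$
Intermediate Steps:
$g{\left(D \right)} = \frac{1}{D^{2} + 2 D}$ ($g{\left(D \right)} = \frac{1}{\left(D + D D\right) + D} = \frac{1}{\left(D + D^{2}\right) + D} = \frac{1}{D^{2} + 2 D}$)
$g{\left(G{\left(-5 \right)} \right)} - -46290 = \frac{1}{\frac{3}{-5} \left(2 + \frac{3}{-5}\right)} - -46290 = \frac{1}{3 \left(- \frac{1}{5}\right) \left(2 + 3 \left(- \frac{1}{5}\right)\right)} + 46290 = \frac{1}{\left(- \frac{3}{5}\right) \left(2 - \frac{3}{5}\right)} + 46290 = - \frac{5}{3 \cdot \frac{7}{5}} + 46290 = \left(- \frac{5}{3}\right) \frac{5}{7} + 46290 = - \frac{25}{21} + 46290 = \frac{972065}{21}$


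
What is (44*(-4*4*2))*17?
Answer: -23936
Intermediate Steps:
(44*(-4*4*2))*17 = (44*(-16*2))*17 = (44*(-32))*17 = -1408*17 = -23936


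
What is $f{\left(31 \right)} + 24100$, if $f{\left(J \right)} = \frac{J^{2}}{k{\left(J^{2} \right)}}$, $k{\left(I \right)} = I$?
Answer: $24101$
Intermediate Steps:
$f{\left(J \right)} = 1$ ($f{\left(J \right)} = \frac{J^{2}}{J^{2}} = 1$)
$f{\left(31 \right)} + 24100 = 1 + 24100 = 24101$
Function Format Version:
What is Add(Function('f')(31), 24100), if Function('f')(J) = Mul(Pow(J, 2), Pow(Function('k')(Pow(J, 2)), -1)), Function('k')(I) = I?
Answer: 24101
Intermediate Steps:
Function('f')(J) = 1 (Function('f')(J) = Mul(Pow(J, 2), Pow(Pow(J, 2), -1)) = Mul(Pow(J, 2), Pow(J, -2)) = 1)
Add(Function('f')(31), 24100) = Add(1, 24100) = 24101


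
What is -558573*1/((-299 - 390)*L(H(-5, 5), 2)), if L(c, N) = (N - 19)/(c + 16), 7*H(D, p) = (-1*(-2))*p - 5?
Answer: -5027157/6307 ≈ -797.08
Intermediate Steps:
H(D, p) = -5/7 + 2*p/7 (H(D, p) = ((-1*(-2))*p - 5)/7 = (2*p - 5)/7 = (-5 + 2*p)/7 = -5/7 + 2*p/7)
L(c, N) = (-19 + N)/(16 + c)
-558573*1/((-299 - 390)*L(H(-5, 5), 2)) = -558573*(16 + (-5/7 + (2/7)*5))/((-299 - 390)*(-19 + 2)) = -558573/((-689*(-17)/(16 + (-5/7 + 10/7)))) = -558573/((-689*(-17)/(16 + 5/7))) = -558573/((-689*(-17)/117/7)) = -558573/((-371*(-17)/9)) = -558573/((-689*(-119/117))) = -558573/6307/9 = -558573*9/6307 = -5027157/6307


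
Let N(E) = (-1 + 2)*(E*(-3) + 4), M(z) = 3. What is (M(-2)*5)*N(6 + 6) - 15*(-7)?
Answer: -375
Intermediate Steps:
N(E) = 4 - 3*E (N(E) = 1*(-3*E + 4) = 1*(4 - 3*E) = 4 - 3*E)
(M(-2)*5)*N(6 + 6) - 15*(-7) = (3*5)*(4 - 3*(6 + 6)) - 15*(-7) = 15*(4 - 3*12) + 105 = 15*(4 - 36) + 105 = 15*(-32) + 105 = -480 + 105 = -375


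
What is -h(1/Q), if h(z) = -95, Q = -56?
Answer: 95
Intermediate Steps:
-h(1/Q) = -1*(-95) = 95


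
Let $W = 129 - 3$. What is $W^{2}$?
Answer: $15876$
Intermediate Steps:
$W = 126$
$W^{2} = 126^{2} = 15876$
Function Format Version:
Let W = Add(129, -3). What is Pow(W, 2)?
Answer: 15876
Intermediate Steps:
W = 126
Pow(W, 2) = Pow(126, 2) = 15876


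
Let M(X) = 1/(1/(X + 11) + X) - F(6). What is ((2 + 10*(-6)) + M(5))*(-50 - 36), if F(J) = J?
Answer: 444448/81 ≈ 5487.0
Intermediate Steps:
M(X) = -6 + 1/(X + 1/(11 + X)) (M(X) = 1/(1/(X + 11) + X) - 1*6 = 1/(1/(11 + X) + X) - 6 = 1/(X + 1/(11 + X)) - 6 = -6 + 1/(X + 1/(11 + X)))
((2 + 10*(-6)) + M(5))*(-50 - 36) = ((2 + 10*(-6)) + (5 - 65*5 - 6*5²)/(1 + 5² + 11*5))*(-50 - 36) = ((2 - 60) + (5 - 325 - 6*25)/(1 + 25 + 55))*(-86) = (-58 + (5 - 325 - 150)/81)*(-86) = (-58 + (1/81)*(-470))*(-86) = (-58 - 470/81)*(-86) = -5168/81*(-86) = 444448/81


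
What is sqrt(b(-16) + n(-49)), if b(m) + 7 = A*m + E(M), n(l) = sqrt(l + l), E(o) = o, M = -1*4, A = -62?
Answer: sqrt(981 + 7*I*sqrt(2)) ≈ 31.321 + 0.158*I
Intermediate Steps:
M = -4
n(l) = sqrt(2)*sqrt(l) (n(l) = sqrt(2*l) = sqrt(2)*sqrt(l))
b(m) = -11 - 62*m (b(m) = -7 + (-62*m - 4) = -7 + (-4 - 62*m) = -11 - 62*m)
sqrt(b(-16) + n(-49)) = sqrt((-11 - 62*(-16)) + sqrt(2)*sqrt(-49)) = sqrt((-11 + 992) + sqrt(2)*(7*I)) = sqrt(981 + 7*I*sqrt(2))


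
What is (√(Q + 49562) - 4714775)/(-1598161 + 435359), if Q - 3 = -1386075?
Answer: 4714775/1162802 - I*√1336510/1162802 ≈ 4.0547 - 0.00099421*I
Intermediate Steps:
Q = -1386072 (Q = 3 - 1386075 = -1386072)
(√(Q + 49562) - 4714775)/(-1598161 + 435359) = (√(-1386072 + 49562) - 4714775)/(-1598161 + 435359) = (√(-1336510) - 4714775)/(-1162802) = (I*√1336510 - 4714775)*(-1/1162802) = (-4714775 + I*√1336510)*(-1/1162802) = 4714775/1162802 - I*√1336510/1162802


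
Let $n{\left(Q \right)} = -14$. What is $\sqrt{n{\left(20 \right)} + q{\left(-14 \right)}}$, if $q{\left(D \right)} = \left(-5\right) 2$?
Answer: $2 i \sqrt{6} \approx 4.899 i$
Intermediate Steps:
$q{\left(D \right)} = -10$
$\sqrt{n{\left(20 \right)} + q{\left(-14 \right)}} = \sqrt{-14 - 10} = \sqrt{-24} = 2 i \sqrt{6}$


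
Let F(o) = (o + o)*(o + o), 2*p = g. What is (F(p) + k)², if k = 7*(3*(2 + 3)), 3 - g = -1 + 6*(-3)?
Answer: 346921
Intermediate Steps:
g = 22 (g = 3 - (-1 + 6*(-3)) = 3 - (-1 - 18) = 3 - 1*(-19) = 3 + 19 = 22)
p = 11 (p = (½)*22 = 11)
F(o) = 4*o² (F(o) = (2*o)*(2*o) = 4*o²)
k = 105 (k = 7*(3*5) = 7*15 = 105)
(F(p) + k)² = (4*11² + 105)² = (4*121 + 105)² = (484 + 105)² = 589² = 346921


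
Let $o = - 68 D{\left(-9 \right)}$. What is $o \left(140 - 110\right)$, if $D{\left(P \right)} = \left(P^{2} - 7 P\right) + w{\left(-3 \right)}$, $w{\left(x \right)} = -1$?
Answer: $-291720$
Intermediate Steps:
$D{\left(P \right)} = -1 + P^{2} - 7 P$ ($D{\left(P \right)} = \left(P^{2} - 7 P\right) - 1 = -1 + P^{2} - 7 P$)
$o = -9724$ ($o = - 68 \left(-1 + \left(-9\right)^{2} - -63\right) = - 68 \left(-1 + 81 + 63\right) = \left(-68\right) 143 = -9724$)
$o \left(140 - 110\right) = - 9724 \left(140 - 110\right) = \left(-9724\right) 30 = -291720$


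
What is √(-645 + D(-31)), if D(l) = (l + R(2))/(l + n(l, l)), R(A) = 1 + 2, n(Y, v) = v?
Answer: I*√619411/31 ≈ 25.388*I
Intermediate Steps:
R(A) = 3
D(l) = (3 + l)/(2*l) (D(l) = (l + 3)/(l + l) = (3 + l)/((2*l)) = (3 + l)*(1/(2*l)) = (3 + l)/(2*l))
√(-645 + D(-31)) = √(-645 + (½)*(3 - 31)/(-31)) = √(-645 + (½)*(-1/31)*(-28)) = √(-645 + 14/31) = √(-19981/31) = I*√619411/31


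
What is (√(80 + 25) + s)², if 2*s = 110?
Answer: (55 + √105)² ≈ 4257.2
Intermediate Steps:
s = 55 (s = (½)*110 = 55)
(√(80 + 25) + s)² = (√(80 + 25) + 55)² = (√105 + 55)² = (55 + √105)²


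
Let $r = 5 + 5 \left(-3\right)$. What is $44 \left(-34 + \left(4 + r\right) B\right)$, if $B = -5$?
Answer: $-176$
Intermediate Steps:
$r = -10$ ($r = 5 - 15 = -10$)
$44 \left(-34 + \left(4 + r\right) B\right) = 44 \left(-34 + \left(4 - 10\right) \left(-5\right)\right) = 44 \left(-34 - -30\right) = 44 \left(-34 + 30\right) = 44 \left(-4\right) = -176$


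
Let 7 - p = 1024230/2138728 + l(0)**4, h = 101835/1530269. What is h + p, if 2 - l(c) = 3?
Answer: 9143712447501/1636414578916 ≈ 5.5876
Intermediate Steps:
l(c) = -1 (l(c) = 2 - 1*3 = 2 - 3 = -1)
h = 101835/1530269 (h = 101835*(1/1530269) = 101835/1530269 ≈ 0.066547)
p = 5904069/1069364 (p = 7 - (1024230/2138728 + (-1)**4) = 7 - (1024230*(1/2138728) + 1) = 7 - (512115/1069364 + 1) = 7 - 1*1581479/1069364 = 7 - 1581479/1069364 = 5904069/1069364 ≈ 5.5211)
h + p = 101835/1530269 + 5904069/1069364 = 9143712447501/1636414578916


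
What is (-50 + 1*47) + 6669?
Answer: 6666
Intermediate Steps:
(-50 + 1*47) + 6669 = (-50 + 47) + 6669 = -3 + 6669 = 6666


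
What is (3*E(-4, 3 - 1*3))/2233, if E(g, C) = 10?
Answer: 30/2233 ≈ 0.013435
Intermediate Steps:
(3*E(-4, 3 - 1*3))/2233 = (3*10)/2233 = 30*(1/2233) = 30/2233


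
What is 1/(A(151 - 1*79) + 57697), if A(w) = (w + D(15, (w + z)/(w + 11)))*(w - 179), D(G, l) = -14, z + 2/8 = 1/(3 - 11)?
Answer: 1/51491 ≈ 1.9421e-5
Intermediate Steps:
z = -3/8 (z = -¼ + 1/(3 - 11) = -¼ + 1/(-8) = -¼ - ⅛ = -3/8 ≈ -0.37500)
A(w) = (-179 + w)*(-14 + w) (A(w) = (w - 14)*(w - 179) = (-14 + w)*(-179 + w) = (-179 + w)*(-14 + w))
1/(A(151 - 1*79) + 57697) = 1/((2506 + (151 - 1*79)² - 193*(151 - 1*79)) + 57697) = 1/((2506 + (151 - 79)² - 193*(151 - 79)) + 57697) = 1/((2506 + 72² - 193*72) + 57697) = 1/((2506 + 5184 - 13896) + 57697) = 1/(-6206 + 57697) = 1/51491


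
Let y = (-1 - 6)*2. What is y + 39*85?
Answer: 3301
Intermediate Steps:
y = -14 (y = -7*2 = -14)
y + 39*85 = -14 + 39*85 = -14 + 3315 = 3301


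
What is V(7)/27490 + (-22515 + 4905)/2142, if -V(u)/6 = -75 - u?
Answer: -40253753/4906965 ≈ -8.2034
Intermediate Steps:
V(u) = 450 + 6*u (V(u) = -6*(-75 - u) = 450 + 6*u)
V(7)/27490 + (-22515 + 4905)/2142 = (450 + 6*7)/27490 + (-22515 + 4905)/2142 = (450 + 42)*(1/27490) - 17610*1/2142 = 492*(1/27490) - 2935/357 = 246/13745 - 2935/357 = -40253753/4906965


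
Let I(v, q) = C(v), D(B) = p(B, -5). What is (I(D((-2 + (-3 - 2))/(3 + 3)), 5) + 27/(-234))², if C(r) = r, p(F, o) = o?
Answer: 17689/676 ≈ 26.167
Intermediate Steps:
D(B) = -5
I(v, q) = v
(I(D((-2 + (-3 - 2))/(3 + 3)), 5) + 27/(-234))² = (-5 + 27/(-234))² = (-5 + 27*(-1/234))² = (-5 - 3/26)² = (-133/26)² = 17689/676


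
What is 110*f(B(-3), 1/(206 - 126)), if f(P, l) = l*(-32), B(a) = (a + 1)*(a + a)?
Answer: -44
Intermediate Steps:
B(a) = 2*a*(1 + a) (B(a) = (1 + a)*(2*a) = 2*a*(1 + a))
f(P, l) = -32*l
110*f(B(-3), 1/(206 - 126)) = 110*(-32/(206 - 126)) = 110*(-32/80) = 110*(-32*1/80) = 110*(-⅖) = -44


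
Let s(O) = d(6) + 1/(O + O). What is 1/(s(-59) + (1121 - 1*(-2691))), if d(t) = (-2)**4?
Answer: 118/451703 ≈ 0.00026123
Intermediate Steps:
d(t) = 16
s(O) = 16 + 1/(2*O) (s(O) = 16 + 1/(O + O) = 16 + 1/(2*O))
1/(s(-59) + (1121 - 1*(-2691))) = 1/((16 + (1/2)/(-59)) + (1121 - 1*(-2691))) = 1/((16 + (1/2)*(-1/59)) + (1121 + 2691)) = 1/((16 - 1/118) + 3812) = 1/(1887/118 + 3812) = 1/(451703/118) = 118/451703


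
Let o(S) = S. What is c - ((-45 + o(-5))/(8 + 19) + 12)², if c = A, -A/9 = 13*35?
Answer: -3060331/729 ≈ -4198.0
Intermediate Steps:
A = -4095 (A = -117*35 = -9*455 = -4095)
c = -4095
c - ((-45 + o(-5))/(8 + 19) + 12)² = -4095 - ((-45 - 5)/(8 + 19) + 12)² = -4095 - (-50/27 + 12)² = -4095 - (274/27)² = -4095 - 1*75076/729 = -4095 - 75076/729 = -3060331/729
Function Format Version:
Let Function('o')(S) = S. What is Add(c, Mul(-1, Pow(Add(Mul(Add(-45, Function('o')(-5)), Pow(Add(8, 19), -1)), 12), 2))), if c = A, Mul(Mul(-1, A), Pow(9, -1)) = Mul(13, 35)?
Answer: Rational(-3060331, 729) ≈ -4198.0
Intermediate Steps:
A = -4095 (A = Mul(-9, Mul(13, 35)) = Mul(-9, 455) = -4095)
c = -4095
Add(c, Mul(-1, Pow(Add(Mul(Add(-45, Function('o')(-5)), Pow(Add(8, 19), -1)), 12), 2))) = Add(-4095, Mul(-1, Pow(Add(Mul(Add(-45, -5), Pow(Add(8, 19), -1)), 12), 2))) = Add(-4095, Mul(-1, Pow(Add(Mul(-50, Pow(27, -1)), 12), 2))) = Add(-4095, Mul(-1, Pow(Add(Mul(-50, Rational(1, 27)), 12), 2))) = Add(-4095, Mul(-1, Pow(Add(Rational(-50, 27), 12), 2))) = Add(-4095, Mul(-1, Pow(Rational(274, 27), 2))) = Add(-4095, Mul(-1, Rational(75076, 729))) = Add(-4095, Rational(-75076, 729)) = Rational(-3060331, 729)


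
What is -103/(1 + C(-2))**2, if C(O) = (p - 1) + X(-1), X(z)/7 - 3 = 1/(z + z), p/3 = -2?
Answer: -412/529 ≈ -0.77883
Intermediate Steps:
p = -6 (p = 3*(-2) = -6)
X(z) = 21 + 7/(2*z) (X(z) = 21 + 7/(z + z) = 21 + 7/((2*z)) = 21 + 7*(1/(2*z)) = 21 + 7/(2*z))
C(O) = 21/2 (C(O) = (-6 - 1) + (21 + (7/2)/(-1)) = -7 + (21 + (7/2)*(-1)) = -7 + (21 - 7/2) = -7 + 35/2 = 21/2)
-103/(1 + C(-2))**2 = -103/(1 + 21/2)**2 = -103/((23/2)**2) = -103/529/4 = -103*4/529 = -412/529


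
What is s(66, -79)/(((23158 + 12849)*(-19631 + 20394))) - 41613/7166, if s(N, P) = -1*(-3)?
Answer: -1143248117535/196873961606 ≈ -5.8070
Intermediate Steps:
s(N, P) = 3
s(66, -79)/(((23158 + 12849)*(-19631 + 20394))) - 41613/7166 = 3/(((23158 + 12849)*(-19631 + 20394))) - 41613/7166 = 3/((36007*763)) - 41613*1/7166 = 3/27473341 - 41613/7166 = -1143248117535/196873961606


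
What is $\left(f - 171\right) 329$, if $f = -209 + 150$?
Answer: $-75670$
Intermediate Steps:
$f = -59$
$\left(f - 171\right) 329 = \left(-59 - 171\right) 329 = \left(-230\right) 329 = -75670$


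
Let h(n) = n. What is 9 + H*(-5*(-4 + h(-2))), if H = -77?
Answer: -2301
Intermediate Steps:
9 + H*(-5*(-4 + h(-2))) = 9 - (-385)*(-4 - 2) = 9 - (-385)*(-6) = 9 - 77*30 = 9 - 2310 = -2301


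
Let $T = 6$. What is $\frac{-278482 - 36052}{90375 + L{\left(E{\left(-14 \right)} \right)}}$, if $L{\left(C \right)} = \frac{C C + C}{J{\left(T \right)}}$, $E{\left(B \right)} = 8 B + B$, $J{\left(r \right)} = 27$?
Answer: $- \frac{943602}{272875} \approx -3.458$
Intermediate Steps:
$E{\left(B \right)} = 9 B$
$L{\left(C \right)} = \frac{C}{27} + \frac{C^{2}}{27}$ ($L{\left(C \right)} = \frac{C C + C}{27} = \left(C^{2} + C\right) \frac{1}{27} = \left(C + C^{2}\right) \frac{1}{27} = \frac{C}{27} + \frac{C^{2}}{27}$)
$\frac{-278482 - 36052}{90375 + L{\left(E{\left(-14 \right)} \right)}} = \frac{-278482 - 36052}{90375 + \frac{9 \left(-14\right) \left(1 + 9 \left(-14\right)\right)}{27}} = - \frac{314534}{90375 + \frac{1}{27} \left(-126\right) \left(1 - 126\right)} = - \frac{314534}{90375 + \frac{1}{27} \left(-126\right) \left(-125\right)} = - \frac{314534}{90375 + \frac{1750}{3}} = - \frac{314534}{\frac{272875}{3}} = \left(-314534\right) \frac{3}{272875} = - \frac{943602}{272875}$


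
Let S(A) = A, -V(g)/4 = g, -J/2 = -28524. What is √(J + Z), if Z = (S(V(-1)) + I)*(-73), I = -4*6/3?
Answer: 2*√14335 ≈ 239.46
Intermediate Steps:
J = 57048 (J = -2*(-28524) = 57048)
V(g) = -4*g
I = -8 (I = -24*⅓ = -8)
Z = 292 (Z = (-4*(-1) - 8)*(-73) = (4 - 8)*(-73) = -4*(-73) = 292)
√(J + Z) = √(57048 + 292) = √57340 = 2*√14335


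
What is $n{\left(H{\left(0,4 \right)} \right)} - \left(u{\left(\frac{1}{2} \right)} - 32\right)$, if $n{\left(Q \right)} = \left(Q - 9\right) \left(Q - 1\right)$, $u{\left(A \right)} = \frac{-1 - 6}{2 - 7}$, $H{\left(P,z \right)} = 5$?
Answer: $\frac{73}{5} \approx 14.6$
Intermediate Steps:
$u{\left(A \right)} = \frac{7}{5}$ ($u{\left(A \right)} = - \frac{7}{-5} = \left(-7\right) \left(- \frac{1}{5}\right) = \frac{7}{5}$)
$n{\left(Q \right)} = \left(-1 + Q\right) \left(-9 + Q\right)$ ($n{\left(Q \right)} = \left(-9 + Q\right) \left(-1 + Q\right) = \left(-1 + Q\right) \left(-9 + Q\right)$)
$n{\left(H{\left(0,4 \right)} \right)} - \left(u{\left(\frac{1}{2} \right)} - 32\right) = \left(9 + 5^{2} - 50\right) - \left(\frac{7}{5} - 32\right) = \left(9 + 25 - 50\right) - - \frac{153}{5} = -16 + \frac{153}{5} = \frac{73}{5}$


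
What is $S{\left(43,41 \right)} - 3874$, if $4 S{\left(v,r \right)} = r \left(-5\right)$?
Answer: $- \frac{15701}{4} \approx -3925.3$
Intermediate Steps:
$S{\left(v,r \right)} = - \frac{5 r}{4}$ ($S{\left(v,r \right)} = \frac{r \left(-5\right)}{4} = \frac{\left(-5\right) r}{4} = - \frac{5 r}{4}$)
$S{\left(43,41 \right)} - 3874 = \left(- \frac{5}{4}\right) 41 - 3874 = - \frac{205}{4} - 3874 = - \frac{15701}{4}$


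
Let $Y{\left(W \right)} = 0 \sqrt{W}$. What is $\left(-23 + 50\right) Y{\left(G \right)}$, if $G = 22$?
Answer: $0$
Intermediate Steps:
$Y{\left(W \right)} = 0$
$\left(-23 + 50\right) Y{\left(G \right)} = \left(-23 + 50\right) 0 = 27 \cdot 0 = 0$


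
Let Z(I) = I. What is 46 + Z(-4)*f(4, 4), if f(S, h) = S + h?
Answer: 14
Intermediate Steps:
46 + Z(-4)*f(4, 4) = 46 - 4*(4 + 4) = 46 - 4*8 = 46 - 32 = 14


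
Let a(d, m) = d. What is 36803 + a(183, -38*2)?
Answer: 36986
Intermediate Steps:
36803 + a(183, -38*2) = 36803 + 183 = 36986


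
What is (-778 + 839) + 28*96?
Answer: 2749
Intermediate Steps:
(-778 + 839) + 28*96 = 61 + 2688 = 2749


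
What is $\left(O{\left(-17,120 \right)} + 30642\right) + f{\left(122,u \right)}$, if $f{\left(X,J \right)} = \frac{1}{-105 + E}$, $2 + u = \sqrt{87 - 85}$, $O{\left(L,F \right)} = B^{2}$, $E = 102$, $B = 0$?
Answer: $\frac{91925}{3} \approx 30642.0$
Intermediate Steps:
$O{\left(L,F \right)} = 0$ ($O{\left(L,F \right)} = 0^{2} = 0$)
$u = -2 + \sqrt{2}$ ($u = -2 + \sqrt{87 - 85} = -2 + \sqrt{2} \approx -0.58579$)
$f{\left(X,J \right)} = - \frac{1}{3}$ ($f{\left(X,J \right)} = \frac{1}{-105 + 102} = \frac{1}{-3} = - \frac{1}{3}$)
$\left(O{\left(-17,120 \right)} + 30642\right) + f{\left(122,u \right)} = \left(0 + 30642\right) - \frac{1}{3} = 30642 - \frac{1}{3} = \frac{91925}{3}$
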